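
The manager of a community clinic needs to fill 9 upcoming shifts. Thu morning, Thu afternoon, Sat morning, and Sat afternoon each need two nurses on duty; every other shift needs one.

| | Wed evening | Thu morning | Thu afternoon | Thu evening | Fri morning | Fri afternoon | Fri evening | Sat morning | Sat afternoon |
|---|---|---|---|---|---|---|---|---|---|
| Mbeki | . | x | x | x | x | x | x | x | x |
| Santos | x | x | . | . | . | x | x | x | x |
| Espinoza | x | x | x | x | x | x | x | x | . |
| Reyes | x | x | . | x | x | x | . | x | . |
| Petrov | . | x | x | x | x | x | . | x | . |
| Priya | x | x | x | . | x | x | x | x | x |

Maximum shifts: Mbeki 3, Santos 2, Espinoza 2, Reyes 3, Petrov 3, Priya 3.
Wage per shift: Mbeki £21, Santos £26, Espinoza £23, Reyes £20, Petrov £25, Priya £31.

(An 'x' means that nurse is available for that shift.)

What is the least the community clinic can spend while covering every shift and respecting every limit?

Picking the cheapest available nurse for each shift independently would cost £274, but that ignores the shift limits.
An optimal schedule: Wed evening→Santos, Thu morning→Reyes+Petrov, Thu afternoon→Espinoza+Petrov, Thu evening→Mbeki, Fri morning→Espinoza, Fri afternoon→Reyes, Fri evening→Mbeki, Sat morning→Reyes+Petrov, Sat afternoon→Mbeki+Santos.
Total: 26 + 20 + 25 + 23 + 25 + 21 + 23 + 20 + 21 + 20 + 25 + 21 + 26 = £296.

£296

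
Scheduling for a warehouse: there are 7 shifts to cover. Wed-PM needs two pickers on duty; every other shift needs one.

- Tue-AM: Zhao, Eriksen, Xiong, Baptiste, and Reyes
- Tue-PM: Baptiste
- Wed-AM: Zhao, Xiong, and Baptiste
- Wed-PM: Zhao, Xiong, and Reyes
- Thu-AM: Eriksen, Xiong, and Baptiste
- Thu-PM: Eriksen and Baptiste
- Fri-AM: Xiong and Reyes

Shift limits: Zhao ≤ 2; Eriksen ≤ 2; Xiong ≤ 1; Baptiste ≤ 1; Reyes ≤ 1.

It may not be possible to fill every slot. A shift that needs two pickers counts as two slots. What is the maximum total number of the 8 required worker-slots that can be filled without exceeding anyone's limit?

Total capacity across all pickers is 2+2+1+1+1 = 7, and 8 slots are needed, so at most 7 can be filled.
An assignment achieving 7: Tue-PM→Baptiste, Wed-AM→Zhao, Wed-PM→Zhao+Reyes, Thu-AM→Eriksen, Thu-PM→Eriksen, Fri-AM→Xiong.
Loads: Zhao 2/2, Eriksen 2/2, Xiong 1/1, Baptiste 1/1, Reyes 1/1.

7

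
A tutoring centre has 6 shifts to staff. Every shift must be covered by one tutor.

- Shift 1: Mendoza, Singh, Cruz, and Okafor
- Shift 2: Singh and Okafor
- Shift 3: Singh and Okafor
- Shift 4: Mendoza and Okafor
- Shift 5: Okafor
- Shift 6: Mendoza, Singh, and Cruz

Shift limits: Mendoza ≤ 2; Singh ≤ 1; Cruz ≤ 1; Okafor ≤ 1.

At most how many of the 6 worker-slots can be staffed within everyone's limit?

Total capacity across all tutors is 2+1+1+1 = 5, and 6 slots are needed, so at most 5 can be filled.
An assignment achieving 5: Shift 1→Cruz, Shift 2→Singh, Shift 4→Mendoza, Shift 5→Okafor, Shift 6→Mendoza.
Loads: Mendoza 2/2, Singh 1/1, Cruz 1/1, Okafor 1/1.

5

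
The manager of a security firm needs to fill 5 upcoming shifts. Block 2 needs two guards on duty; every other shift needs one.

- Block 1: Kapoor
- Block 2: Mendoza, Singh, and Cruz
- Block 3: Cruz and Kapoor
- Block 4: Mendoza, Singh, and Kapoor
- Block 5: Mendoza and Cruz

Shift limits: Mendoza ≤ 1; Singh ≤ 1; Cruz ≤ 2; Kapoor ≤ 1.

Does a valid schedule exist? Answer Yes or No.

Shifts {Block 1, Block 2, Block 3, Block 4, Block 5} need 6 worker-slots in total, but the guards available for any of those shifts (Mendoza, Singh, Cruz, and Kapoor) can supply at most 5 among them. So no valid schedule exists.

No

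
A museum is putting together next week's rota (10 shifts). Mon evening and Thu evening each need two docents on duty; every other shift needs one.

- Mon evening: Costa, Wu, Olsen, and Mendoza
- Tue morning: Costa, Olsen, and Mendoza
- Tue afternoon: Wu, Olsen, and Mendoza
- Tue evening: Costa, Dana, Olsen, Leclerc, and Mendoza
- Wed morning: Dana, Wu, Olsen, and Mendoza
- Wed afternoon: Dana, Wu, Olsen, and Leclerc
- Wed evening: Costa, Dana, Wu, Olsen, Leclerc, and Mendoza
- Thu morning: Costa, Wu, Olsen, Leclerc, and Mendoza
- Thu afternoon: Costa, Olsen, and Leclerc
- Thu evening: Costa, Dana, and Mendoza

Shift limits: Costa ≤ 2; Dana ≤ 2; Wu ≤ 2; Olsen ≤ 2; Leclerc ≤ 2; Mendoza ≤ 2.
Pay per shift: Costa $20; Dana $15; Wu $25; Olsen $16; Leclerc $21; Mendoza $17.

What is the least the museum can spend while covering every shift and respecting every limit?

Picking the cheapest available docent for each shift independently would cost $189, but that ignores the shift limits.
An optimal schedule: Mon evening→Olsen+Mendoza, Tue morning→Costa, Tue afternoon→Wu, Tue evening→Olsen, Wed morning→Dana, Wed afternoon→Wu, Wed evening→Leclerc, Thu morning→Leclerc, Thu afternoon→Costa, Thu evening→Dana+Mendoza.
Total: 16 + 17 + 20 + 25 + 16 + 15 + 25 + 21 + 21 + 20 + 15 + 17 = $228.

$228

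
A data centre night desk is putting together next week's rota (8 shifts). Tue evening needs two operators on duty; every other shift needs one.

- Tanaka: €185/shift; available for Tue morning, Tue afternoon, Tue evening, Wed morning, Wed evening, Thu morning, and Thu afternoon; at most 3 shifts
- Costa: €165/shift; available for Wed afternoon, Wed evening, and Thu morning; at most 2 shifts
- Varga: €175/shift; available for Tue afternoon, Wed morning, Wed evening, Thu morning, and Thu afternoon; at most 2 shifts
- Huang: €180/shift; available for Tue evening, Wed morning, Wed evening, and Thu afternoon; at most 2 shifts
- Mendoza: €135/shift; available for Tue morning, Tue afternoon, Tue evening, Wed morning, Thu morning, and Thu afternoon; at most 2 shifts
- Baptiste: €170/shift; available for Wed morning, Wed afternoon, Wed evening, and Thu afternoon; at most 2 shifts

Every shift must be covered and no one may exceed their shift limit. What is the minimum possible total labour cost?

€1470

Picking the cheapest available operator for each shift independently would cost €1320, but that ignores the shift limits.
An optimal schedule: Tue morning→Mendoza, Tue afternoon→Varga, Tue evening→Mendoza+Huang, Wed morning→Baptiste, Wed afternoon→Costa, Wed evening→Baptiste, Thu morning→Costa, Thu afternoon→Varga.
Total: 135 + 175 + 135 + 180 + 170 + 165 + 170 + 165 + 175 = €1470.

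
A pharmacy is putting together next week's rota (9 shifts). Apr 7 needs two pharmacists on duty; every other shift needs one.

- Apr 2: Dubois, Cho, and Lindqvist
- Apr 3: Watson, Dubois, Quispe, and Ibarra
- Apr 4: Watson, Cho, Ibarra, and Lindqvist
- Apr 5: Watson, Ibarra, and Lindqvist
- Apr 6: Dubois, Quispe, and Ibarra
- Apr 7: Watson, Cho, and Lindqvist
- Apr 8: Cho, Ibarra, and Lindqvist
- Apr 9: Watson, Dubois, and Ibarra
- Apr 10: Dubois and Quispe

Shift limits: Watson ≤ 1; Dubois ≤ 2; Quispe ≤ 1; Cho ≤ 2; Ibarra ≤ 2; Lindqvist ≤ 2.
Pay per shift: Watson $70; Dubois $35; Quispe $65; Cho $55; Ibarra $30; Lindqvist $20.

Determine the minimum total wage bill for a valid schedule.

$415

Picking the cheapest available pharmacist for each shift independently would cost $280, but that ignores the shift limits.
An optimal schedule: Apr 2→Dubois, Apr 3→Ibarra, Apr 4→Lindqvist, Apr 5→Watson, Apr 6→Quispe, Apr 7→Cho+Lindqvist, Apr 8→Cho, Apr 9→Ibarra, Apr 10→Dubois.
Total: 35 + 30 + 20 + 70 + 65 + 55 + 20 + 55 + 30 + 35 = $415.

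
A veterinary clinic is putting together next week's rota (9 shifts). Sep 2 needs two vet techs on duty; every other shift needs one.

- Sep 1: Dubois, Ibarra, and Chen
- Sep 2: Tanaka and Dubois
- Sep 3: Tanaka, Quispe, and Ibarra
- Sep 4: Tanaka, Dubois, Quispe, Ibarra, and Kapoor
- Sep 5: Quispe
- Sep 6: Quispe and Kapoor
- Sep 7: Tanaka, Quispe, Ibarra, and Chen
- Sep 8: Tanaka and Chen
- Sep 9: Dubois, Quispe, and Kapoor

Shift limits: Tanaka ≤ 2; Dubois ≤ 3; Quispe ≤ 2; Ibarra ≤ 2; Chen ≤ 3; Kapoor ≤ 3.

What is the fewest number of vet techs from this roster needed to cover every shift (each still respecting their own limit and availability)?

4

10 slots to fill and no one can take more than 3, so at least ⌈10/3⌉ = 4 vet techs are needed.
Tanaka, Dubois, Quispe, and Chen alone can cover everything: Sep 1→Chen, Sep 2→Tanaka+Dubois, Sep 3→Tanaka, Sep 4→Dubois, Sep 5→Quispe, Sep 6→Quispe, Sep 7→Chen, Sep 8→Chen, Sep 9→Dubois.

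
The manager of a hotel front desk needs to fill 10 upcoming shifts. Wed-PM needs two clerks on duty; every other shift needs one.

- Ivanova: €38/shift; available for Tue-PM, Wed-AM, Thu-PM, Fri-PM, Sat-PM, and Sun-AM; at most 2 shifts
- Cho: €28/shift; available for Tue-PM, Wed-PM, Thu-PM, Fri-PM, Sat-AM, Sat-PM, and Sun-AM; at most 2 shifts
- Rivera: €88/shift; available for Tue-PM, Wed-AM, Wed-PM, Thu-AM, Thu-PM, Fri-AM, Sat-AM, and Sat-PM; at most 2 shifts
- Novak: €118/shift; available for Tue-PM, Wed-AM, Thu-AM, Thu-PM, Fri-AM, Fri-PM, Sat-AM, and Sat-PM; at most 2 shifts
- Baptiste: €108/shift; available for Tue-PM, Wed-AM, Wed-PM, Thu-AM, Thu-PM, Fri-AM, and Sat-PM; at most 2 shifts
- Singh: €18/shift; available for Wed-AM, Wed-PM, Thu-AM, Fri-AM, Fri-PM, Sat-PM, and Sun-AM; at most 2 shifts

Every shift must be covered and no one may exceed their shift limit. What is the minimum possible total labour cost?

€678

Picking the cheapest available clerk for each shift independently would cost €238, but that ignores the shift limits.
An optimal schedule: Tue-PM→Ivanova, Wed-AM→Ivanova, Wed-PM→Rivera+Baptiste, Thu-AM→Singh, Thu-PM→Baptiste, Fri-AM→Rivera, Fri-PM→Cho, Sat-AM→Cho, Sat-PM→Novak, Sun-AM→Singh.
Total: 38 + 38 + 88 + 108 + 18 + 108 + 88 + 28 + 28 + 118 + 18 = €678.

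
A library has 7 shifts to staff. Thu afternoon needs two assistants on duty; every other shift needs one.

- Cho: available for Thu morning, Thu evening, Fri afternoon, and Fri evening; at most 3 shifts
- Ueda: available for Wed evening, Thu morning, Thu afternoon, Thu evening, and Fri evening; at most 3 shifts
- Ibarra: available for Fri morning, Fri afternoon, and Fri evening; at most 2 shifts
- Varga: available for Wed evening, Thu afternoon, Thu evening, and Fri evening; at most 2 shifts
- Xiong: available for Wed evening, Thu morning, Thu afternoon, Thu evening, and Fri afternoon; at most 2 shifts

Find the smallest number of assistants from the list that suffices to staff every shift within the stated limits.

8 slots to fill and no one can take more than 3, so at least ⌈8/3⌉ = 3 assistants are needed.
No set of 3 assistants can cover every shift (each such set leaves at least one shift with no one available or exceeds a cap).
Cho, Ueda, Ibarra, and Varga alone can cover everything: Wed evening→Ueda, Thu morning→Cho, Thu afternoon→Ueda+Varga, Thu evening→Cho, Fri morning→Ibarra, Fri afternoon→Cho, Fri evening→Ueda.

4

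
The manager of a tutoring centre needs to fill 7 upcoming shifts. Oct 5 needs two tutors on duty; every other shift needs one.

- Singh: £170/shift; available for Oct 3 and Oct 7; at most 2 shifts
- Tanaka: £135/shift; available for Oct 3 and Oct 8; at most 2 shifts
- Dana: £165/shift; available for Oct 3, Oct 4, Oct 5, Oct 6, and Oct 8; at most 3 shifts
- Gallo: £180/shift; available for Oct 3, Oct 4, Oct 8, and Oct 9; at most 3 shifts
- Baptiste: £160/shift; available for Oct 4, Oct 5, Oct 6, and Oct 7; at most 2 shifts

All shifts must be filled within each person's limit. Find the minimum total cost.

£1265

Oct 5 can only be covered by Dana and Baptiste, so that assignment is forced.
Oct 9 can only be covered by Gallo, so that assignment is forced.
Picking the cheapest available tutor for each shift independently would cost £1255, but that ignores the shift limits.
An optimal schedule: Oct 3→Tanaka, Oct 4→Dana, Oct 5→Baptiste+Dana, Oct 6→Dana, Oct 7→Baptiste, Oct 8→Tanaka, Oct 9→Gallo.
Total: 135 + 165 + 160 + 165 + 165 + 160 + 135 + 180 = £1265.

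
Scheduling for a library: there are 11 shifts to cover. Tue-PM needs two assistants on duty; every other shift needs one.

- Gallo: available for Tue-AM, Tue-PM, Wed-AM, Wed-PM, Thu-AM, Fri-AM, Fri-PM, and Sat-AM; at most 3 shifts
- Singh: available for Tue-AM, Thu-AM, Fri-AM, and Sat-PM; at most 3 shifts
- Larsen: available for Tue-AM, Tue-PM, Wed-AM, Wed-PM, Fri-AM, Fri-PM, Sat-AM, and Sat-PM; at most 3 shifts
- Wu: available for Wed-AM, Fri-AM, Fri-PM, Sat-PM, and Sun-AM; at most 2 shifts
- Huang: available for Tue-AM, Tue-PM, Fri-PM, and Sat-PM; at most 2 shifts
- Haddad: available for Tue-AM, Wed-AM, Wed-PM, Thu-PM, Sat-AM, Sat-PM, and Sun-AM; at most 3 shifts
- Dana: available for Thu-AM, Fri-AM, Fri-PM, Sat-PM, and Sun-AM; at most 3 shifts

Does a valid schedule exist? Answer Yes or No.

Thu-PM can only be covered by Haddad, so that assignment is forced.
One valid schedule: Tue-AM→Singh, Tue-PM→Gallo+Larsen, Wed-AM→Larsen, Wed-PM→Gallo, Thu-AM→Gallo, Thu-PM→Haddad, Fri-AM→Singh, Fri-PM→Wu, Sat-AM→Larsen, Sat-PM→Singh, Sun-AM→Wu.
Loads: Gallo 3/3, Singh 3/3, Larsen 3/3, Wu 2/2, Huang 0/2, Haddad 1/3, Dana 0/3 — all within limits.

Yes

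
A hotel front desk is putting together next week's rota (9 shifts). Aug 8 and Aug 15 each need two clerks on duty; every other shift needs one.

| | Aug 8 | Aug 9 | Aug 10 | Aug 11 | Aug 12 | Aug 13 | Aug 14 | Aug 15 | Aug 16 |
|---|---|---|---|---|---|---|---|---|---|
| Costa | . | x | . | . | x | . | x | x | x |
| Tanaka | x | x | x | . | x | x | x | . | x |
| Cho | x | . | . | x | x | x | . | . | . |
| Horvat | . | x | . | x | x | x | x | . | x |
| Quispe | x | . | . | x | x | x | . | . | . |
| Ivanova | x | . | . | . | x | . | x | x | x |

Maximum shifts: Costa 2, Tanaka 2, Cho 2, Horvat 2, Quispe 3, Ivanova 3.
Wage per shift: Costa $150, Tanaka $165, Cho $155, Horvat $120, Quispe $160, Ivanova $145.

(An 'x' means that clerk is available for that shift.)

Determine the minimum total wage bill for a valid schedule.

Aug 10 can only be covered by Tanaka, so that assignment is forced.
Aug 15 can only be covered by Costa and Ivanova, so that assignment is forced.
Picking the cheapest available clerk for each shift independently would cost $1480, but that ignores the shift limits.
An optimal schedule: Aug 8→Cho+Quispe, Aug 9→Horvat, Aug 10→Tanaka, Aug 11→Horvat, Aug 12→Costa, Aug 13→Cho, Aug 14→Ivanova, Aug 15→Ivanova+Costa, Aug 16→Ivanova.
Total: 155 + 160 + 120 + 165 + 120 + 150 + 155 + 145 + 145 + 150 + 145 = $1610.

$1610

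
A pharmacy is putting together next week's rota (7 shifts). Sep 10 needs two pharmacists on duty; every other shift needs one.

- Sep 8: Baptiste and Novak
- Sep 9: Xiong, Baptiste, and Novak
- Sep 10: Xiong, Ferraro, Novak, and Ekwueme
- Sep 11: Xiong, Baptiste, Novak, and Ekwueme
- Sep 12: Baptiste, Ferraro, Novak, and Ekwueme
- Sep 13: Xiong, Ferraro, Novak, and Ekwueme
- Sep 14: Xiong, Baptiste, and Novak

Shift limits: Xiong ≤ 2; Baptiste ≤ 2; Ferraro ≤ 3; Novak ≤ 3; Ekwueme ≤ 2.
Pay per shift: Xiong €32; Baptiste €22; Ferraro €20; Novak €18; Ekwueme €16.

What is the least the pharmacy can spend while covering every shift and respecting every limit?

€146

Picking the cheapest available pharmacist for each shift independently would cost €136, but that ignores the shift limits.
An optimal schedule: Sep 8→Novak, Sep 9→Novak, Sep 10→Ekwueme+Ferraro, Sep 11→Ekwueme, Sep 12→Ferraro, Sep 13→Ferraro, Sep 14→Novak.
Total: 18 + 18 + 16 + 20 + 16 + 20 + 20 + 18 = €146.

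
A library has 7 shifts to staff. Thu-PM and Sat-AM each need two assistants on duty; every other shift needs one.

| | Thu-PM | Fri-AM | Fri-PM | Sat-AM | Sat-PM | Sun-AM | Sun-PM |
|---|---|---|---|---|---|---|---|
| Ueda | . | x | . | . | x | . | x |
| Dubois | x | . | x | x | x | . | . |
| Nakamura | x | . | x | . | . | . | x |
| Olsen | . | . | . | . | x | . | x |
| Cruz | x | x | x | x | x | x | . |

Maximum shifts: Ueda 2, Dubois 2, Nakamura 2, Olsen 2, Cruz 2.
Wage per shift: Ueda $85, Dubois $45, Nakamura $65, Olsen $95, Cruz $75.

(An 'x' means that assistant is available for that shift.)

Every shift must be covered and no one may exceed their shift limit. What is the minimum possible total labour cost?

$635

Sat-AM can only be covered by Dubois and Cruz, so that assignment is forced.
Sun-AM can only be covered by Cruz, so that assignment is forced.
Picking the cheapest available assistant for each shift independently would cost $535, but that ignores the shift limits.
An optimal schedule: Thu-PM→Dubois+Nakamura, Fri-AM→Ueda, Fri-PM→Nakamura, Sat-AM→Dubois+Cruz, Sat-PM→Olsen, Sun-AM→Cruz, Sun-PM→Ueda.
Total: 45 + 65 + 85 + 65 + 45 + 75 + 95 + 75 + 85 = $635.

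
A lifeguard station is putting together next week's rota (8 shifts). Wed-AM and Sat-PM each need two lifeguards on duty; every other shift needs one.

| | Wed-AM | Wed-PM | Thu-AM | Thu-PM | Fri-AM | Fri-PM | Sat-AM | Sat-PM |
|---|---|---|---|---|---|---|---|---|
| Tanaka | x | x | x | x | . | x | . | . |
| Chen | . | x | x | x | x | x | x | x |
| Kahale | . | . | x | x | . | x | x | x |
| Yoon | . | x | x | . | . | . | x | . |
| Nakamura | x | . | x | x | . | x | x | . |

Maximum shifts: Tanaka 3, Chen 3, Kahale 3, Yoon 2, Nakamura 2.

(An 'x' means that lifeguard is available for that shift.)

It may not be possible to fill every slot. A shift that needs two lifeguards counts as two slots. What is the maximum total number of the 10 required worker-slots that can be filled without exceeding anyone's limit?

Total capacity across all lifeguards is 3+3+3+2+2 = 13, and 10 slots are needed, so at most 10 can be filled.
An assignment achieving 10: Wed-AM→Tanaka+Nakamura, Wed-PM→Tanaka, Thu-AM→Kahale, Thu-PM→Tanaka, Fri-AM→Chen, Fri-PM→Chen, Sat-AM→Kahale, Sat-PM→Chen+Kahale.
Loads: Tanaka 3/3, Chen 3/3, Kahale 3/3, Yoon 0/2, Nakamura 1/2.

10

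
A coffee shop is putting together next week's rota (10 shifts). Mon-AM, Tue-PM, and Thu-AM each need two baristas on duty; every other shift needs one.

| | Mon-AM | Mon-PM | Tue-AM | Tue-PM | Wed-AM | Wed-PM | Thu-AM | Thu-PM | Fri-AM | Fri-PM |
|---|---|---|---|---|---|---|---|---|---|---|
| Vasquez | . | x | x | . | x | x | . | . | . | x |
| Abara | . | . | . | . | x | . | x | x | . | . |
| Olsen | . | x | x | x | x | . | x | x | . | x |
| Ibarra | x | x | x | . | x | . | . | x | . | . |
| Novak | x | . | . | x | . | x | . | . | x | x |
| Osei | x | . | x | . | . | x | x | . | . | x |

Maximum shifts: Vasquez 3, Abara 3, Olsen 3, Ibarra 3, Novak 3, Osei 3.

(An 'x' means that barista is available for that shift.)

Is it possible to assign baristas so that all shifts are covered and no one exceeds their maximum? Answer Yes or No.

Yes

Tue-PM can only be covered by Olsen and Novak, so that assignment is forced.
Fri-AM can only be covered by Novak, so that assignment is forced.
One valid schedule: Mon-AM→Ibarra+Novak, Mon-PM→Vasquez, Tue-AM→Vasquez, Tue-PM→Olsen+Novak, Wed-AM→Abara, Wed-PM→Vasquez, Thu-AM→Abara+Olsen, Thu-PM→Abara, Fri-AM→Novak, Fri-PM→Olsen.
Loads: Vasquez 3/3, Abara 3/3, Olsen 3/3, Ibarra 1/3, Novak 3/3, Osei 0/3 — all within limits.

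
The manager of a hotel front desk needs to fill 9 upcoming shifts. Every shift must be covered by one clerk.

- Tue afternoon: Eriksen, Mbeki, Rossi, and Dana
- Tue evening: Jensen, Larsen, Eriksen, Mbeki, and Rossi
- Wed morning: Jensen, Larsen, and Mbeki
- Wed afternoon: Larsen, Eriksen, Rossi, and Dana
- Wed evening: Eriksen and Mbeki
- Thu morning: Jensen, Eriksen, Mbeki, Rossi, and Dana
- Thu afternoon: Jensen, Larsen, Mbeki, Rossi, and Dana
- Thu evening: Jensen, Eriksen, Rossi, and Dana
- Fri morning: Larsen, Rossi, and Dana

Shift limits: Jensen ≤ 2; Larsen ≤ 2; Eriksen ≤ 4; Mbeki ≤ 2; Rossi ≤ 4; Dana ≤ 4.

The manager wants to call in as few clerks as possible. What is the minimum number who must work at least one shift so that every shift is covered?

3

9 slots to fill and no one can take more than 4, so at least ⌈9/4⌉ = 3 clerks are needed.
Jensen, Eriksen, and Rossi alone can cover everything: Tue afternoon→Eriksen, Tue evening→Eriksen, Wed morning→Jensen, Wed afternoon→Eriksen, Wed evening→Eriksen, Thu morning→Rossi, Thu afternoon→Jensen, Thu evening→Rossi, Fri morning→Rossi.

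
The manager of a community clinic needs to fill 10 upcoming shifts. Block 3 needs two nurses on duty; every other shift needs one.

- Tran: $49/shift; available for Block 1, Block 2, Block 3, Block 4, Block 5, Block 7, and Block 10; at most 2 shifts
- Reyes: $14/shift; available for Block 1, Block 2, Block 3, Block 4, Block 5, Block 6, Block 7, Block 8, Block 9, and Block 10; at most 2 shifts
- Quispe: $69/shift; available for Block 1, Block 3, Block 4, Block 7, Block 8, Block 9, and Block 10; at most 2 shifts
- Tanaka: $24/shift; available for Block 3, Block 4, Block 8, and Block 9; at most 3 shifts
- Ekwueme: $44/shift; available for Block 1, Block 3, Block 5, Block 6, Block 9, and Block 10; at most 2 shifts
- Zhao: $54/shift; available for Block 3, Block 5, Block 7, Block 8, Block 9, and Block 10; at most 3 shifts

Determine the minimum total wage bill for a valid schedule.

Picking the cheapest available nurse for each shift independently would cost $164, but that ignores the shift limits.
An optimal schedule: Block 1→Ekwueme, Block 2→Reyes, Block 3→Tran+Zhao, Block 4→Tanaka, Block 5→Ekwueme, Block 6→Reyes, Block 7→Tran, Block 8→Tanaka, Block 9→Tanaka, Block 10→Zhao.
Total: 44 + 14 + 49 + 54 + 24 + 44 + 14 + 49 + 24 + 24 + 54 = $394.

$394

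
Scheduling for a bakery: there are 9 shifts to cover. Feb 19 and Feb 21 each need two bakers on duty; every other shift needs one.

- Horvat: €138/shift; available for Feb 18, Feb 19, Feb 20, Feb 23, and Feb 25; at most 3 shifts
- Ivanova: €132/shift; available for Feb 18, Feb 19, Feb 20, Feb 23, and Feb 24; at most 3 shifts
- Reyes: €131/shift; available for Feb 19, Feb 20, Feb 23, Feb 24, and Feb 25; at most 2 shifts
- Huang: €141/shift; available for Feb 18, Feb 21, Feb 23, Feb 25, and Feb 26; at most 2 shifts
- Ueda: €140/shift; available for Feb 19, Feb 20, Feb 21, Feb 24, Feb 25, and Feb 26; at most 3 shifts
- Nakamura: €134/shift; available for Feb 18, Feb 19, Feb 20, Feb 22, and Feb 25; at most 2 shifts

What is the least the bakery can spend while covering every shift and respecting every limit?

Feb 21 can only be covered by Huang and Ueda, so that assignment is forced.
Feb 22 can only be covered by Nakamura, so that assignment is forced.
Picking the cheapest available baker for each shift independently would cost €1474, but that ignores the shift limits.
An optimal schedule: Feb 18→Ivanova, Feb 19→Ivanova+Horvat, Feb 20→Ivanova, Feb 21→Ueda+Huang, Feb 22→Nakamura, Feb 23→Reyes, Feb 24→Reyes, Feb 25→Nakamura, Feb 26→Ueda.
Total: 132 + 132 + 138 + 132 + 140 + 141 + 134 + 131 + 131 + 134 + 140 = €1485.

€1485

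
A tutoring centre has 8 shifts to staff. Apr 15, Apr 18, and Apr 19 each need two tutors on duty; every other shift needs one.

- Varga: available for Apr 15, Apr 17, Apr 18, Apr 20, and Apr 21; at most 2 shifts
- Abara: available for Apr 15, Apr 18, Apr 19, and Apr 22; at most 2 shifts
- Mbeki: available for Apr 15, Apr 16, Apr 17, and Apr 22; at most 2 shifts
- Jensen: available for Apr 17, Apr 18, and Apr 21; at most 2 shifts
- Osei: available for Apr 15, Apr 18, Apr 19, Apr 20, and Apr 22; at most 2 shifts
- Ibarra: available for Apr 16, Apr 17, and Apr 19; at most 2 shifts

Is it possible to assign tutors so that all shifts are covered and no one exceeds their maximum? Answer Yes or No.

One valid schedule: Apr 15→Mbeki+Osei, Apr 16→Mbeki, Apr 17→Jensen, Apr 18→Jensen+Osei, Apr 19→Abara+Ibarra, Apr 20→Varga, Apr 21→Varga, Apr 22→Abara.
Loads: Varga 2/2, Abara 2/2, Mbeki 2/2, Jensen 2/2, Osei 2/2, Ibarra 1/2 — all within limits.

Yes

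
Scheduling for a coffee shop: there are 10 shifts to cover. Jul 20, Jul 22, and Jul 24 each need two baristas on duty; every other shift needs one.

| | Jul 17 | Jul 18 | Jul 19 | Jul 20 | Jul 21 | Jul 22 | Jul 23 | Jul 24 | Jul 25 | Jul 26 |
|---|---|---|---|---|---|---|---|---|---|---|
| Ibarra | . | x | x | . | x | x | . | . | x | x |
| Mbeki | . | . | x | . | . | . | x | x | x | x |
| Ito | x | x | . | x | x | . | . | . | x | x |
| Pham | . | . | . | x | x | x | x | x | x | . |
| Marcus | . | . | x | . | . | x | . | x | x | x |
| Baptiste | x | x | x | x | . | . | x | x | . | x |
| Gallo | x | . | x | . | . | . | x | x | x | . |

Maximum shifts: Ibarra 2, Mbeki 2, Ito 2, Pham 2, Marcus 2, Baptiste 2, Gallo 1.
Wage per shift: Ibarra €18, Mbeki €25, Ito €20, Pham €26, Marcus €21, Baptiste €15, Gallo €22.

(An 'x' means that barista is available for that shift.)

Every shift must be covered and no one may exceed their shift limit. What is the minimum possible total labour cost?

Picking the cheapest available barista for each shift independently would cost €221, but that ignores the shift limits.
An optimal schedule: Jul 17→Ito, Jul 18→Ibarra, Jul 19→Mbeki, Jul 20→Ito+Pham, Jul 21→Ibarra, Jul 22→Pham+Marcus, Jul 23→Mbeki, Jul 24→Baptiste+Gallo, Jul 25→Marcus, Jul 26→Baptiste.
Total: 20 + 18 + 25 + 20 + 26 + 18 + 26 + 21 + 25 + 15 + 22 + 21 + 15 = €272.

€272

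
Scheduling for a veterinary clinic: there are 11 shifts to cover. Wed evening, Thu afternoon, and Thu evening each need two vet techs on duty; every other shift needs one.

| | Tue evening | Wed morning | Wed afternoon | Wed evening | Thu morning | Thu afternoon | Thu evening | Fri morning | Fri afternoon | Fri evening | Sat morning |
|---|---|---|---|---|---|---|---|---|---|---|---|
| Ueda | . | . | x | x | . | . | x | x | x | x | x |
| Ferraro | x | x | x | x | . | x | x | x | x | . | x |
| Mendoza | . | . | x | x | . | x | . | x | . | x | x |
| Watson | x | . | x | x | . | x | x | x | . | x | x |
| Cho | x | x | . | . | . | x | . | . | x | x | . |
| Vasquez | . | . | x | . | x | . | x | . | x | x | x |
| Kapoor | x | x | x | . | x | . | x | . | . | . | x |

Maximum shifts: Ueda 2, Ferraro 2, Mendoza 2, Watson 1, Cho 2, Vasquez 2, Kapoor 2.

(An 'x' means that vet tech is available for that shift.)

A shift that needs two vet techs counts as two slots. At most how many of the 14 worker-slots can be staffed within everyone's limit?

Total capacity across all vet techs is 2+2+2+1+2+2+2 = 13, and 14 slots are needed, so at most 13 can be filled.
An assignment achieving 13: Tue evening→Ferraro, Wed morning→Ferraro, Wed afternoon→Kapoor, Wed evening→Ueda+Mendoza, Thu morning→Vasquez, Thu afternoon→Mendoza+Watson, Thu evening→Vasquez+Kapoor, Fri morning→Ueda, Fri afternoon→Cho, Fri evening→Cho.
Loads: Ueda 2/2, Ferraro 2/2, Mendoza 2/2, Watson 1/1, Cho 2/2, Vasquez 2/2, Kapoor 2/2.

13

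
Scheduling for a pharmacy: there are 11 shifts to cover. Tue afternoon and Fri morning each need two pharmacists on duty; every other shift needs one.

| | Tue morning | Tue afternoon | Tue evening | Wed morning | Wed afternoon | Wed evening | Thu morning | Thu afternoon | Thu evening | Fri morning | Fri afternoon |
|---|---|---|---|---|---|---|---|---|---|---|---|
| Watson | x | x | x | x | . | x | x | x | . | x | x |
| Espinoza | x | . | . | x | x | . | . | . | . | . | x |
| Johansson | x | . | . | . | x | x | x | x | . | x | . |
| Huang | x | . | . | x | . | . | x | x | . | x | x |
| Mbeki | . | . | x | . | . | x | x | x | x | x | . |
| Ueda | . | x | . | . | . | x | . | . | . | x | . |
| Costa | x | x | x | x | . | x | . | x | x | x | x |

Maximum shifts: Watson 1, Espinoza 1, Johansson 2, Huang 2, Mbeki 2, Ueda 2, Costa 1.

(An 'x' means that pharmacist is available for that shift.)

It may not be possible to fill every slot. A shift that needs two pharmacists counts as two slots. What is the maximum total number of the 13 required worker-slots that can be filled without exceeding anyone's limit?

11

Total capacity across all pharmacists is 1+1+2+2+2+2+1 = 11, and 13 slots are needed, so at most 11 can be filled.
An assignment achieving 11: Tue morning→Johansson, Tue afternoon→Watson+Ueda, Tue evening→Mbeki, Wed morning→Huang, Wed afternoon→Espinoza, Wed evening→Ueda, Thu morning→Johansson, Thu afternoon→Costa, Thu evening→Mbeki, Fri afternoon→Huang.
Loads: Watson 1/1, Espinoza 1/1, Johansson 2/2, Huang 2/2, Mbeki 2/2, Ueda 2/2, Costa 1/1.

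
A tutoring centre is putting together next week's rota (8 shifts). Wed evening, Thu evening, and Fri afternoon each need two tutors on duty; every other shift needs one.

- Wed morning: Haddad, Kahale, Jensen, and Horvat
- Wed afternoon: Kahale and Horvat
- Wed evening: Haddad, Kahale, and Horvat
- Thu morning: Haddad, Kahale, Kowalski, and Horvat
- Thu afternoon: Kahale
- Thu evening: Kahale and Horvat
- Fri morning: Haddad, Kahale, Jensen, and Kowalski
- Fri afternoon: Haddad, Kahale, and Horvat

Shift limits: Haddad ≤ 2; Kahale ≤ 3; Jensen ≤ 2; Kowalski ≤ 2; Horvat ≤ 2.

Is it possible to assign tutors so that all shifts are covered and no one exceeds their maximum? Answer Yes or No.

Total capacity is 11 and 11 slots are needed, so capacity alone doesn't rule it out.
Shifts {Wed afternoon, Wed evening, Thu afternoon, Thu evening, Fri afternoon} need 8 worker-slots in total, but the tutors available for any of those shifts (Haddad, Kahale, and Horvat) can supply at most 7 among them. So no valid schedule exists.

No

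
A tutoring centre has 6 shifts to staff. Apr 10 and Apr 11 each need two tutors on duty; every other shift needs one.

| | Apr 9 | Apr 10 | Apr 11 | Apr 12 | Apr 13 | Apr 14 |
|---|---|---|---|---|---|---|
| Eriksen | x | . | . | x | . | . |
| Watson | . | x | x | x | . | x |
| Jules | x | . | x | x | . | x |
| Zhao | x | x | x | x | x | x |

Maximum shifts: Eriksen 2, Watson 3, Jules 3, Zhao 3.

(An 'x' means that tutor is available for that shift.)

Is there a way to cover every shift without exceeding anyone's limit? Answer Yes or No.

Apr 10 can only be covered by Watson and Zhao, so that assignment is forced.
Apr 13 can only be covered by Zhao, so that assignment is forced.
One valid schedule: Apr 9→Eriksen, Apr 10→Watson+Zhao, Apr 11→Watson+Jules, Apr 12→Eriksen, Apr 13→Zhao, Apr 14→Watson.
Loads: Eriksen 2/2, Watson 3/3, Jules 1/3, Zhao 2/3 — all within limits.

Yes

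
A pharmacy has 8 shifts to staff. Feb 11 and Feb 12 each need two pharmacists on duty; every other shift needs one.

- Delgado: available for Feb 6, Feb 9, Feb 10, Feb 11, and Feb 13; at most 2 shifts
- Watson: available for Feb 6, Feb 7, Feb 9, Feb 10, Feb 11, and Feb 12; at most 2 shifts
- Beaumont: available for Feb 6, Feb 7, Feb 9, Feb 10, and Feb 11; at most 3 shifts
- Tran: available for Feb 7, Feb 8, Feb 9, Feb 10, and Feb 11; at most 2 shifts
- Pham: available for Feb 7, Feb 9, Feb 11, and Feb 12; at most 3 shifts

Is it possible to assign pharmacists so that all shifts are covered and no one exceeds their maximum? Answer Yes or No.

Yes

Feb 8 can only be covered by Tran, so that assignment is forced.
Feb 12 can only be covered by Watson and Pham, so that assignment is forced.
Feb 13 can only be covered by Delgado, so that assignment is forced.
One valid schedule: Feb 6→Delgado, Feb 7→Watson, Feb 8→Tran, Feb 9→Beaumont, Feb 10→Beaumont, Feb 11→Beaumont+Tran, Feb 12→Watson+Pham, Feb 13→Delgado.
Loads: Delgado 2/2, Watson 2/2, Beaumont 3/3, Tran 2/2, Pham 1/3 — all within limits.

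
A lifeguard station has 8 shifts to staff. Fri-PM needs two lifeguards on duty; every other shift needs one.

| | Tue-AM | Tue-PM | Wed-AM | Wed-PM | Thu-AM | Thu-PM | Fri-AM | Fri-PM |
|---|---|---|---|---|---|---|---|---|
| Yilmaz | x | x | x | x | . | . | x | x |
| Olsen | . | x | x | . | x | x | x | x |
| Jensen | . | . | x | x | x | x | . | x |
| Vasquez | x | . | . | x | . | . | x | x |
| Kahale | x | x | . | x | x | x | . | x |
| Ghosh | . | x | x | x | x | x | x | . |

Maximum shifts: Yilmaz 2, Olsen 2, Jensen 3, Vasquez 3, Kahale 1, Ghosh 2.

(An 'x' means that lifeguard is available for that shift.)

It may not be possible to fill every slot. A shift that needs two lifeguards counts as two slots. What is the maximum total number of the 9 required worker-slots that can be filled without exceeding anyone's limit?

Total capacity across all lifeguards is 2+2+3+3+1+2 = 13, and 9 slots are needed, so at most 9 can be filled.
An assignment achieving 9: Tue-AM→Yilmaz, Tue-PM→Yilmaz, Wed-AM→Olsen, Wed-PM→Jensen, Thu-AM→Olsen, Thu-PM→Jensen, Fri-AM→Vasquez, Fri-PM→Jensen+Vasquez.
Loads: Yilmaz 2/2, Olsen 2/2, Jensen 3/3, Vasquez 2/3, Kahale 0/1, Ghosh 0/2.

9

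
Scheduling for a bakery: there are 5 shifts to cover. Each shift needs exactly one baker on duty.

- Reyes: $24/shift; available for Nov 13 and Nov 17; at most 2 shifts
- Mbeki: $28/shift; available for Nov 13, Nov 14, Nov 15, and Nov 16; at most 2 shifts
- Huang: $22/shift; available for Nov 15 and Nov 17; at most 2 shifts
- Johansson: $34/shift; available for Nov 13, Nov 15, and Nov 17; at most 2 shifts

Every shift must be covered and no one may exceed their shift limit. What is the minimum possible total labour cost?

$124

Nov 14 can only be covered by Mbeki, so that assignment is forced.
Nov 16 can only be covered by Mbeki, so that assignment is forced.
Picking the cheapest available baker for each shift independently would cost $124, and that bound is achievable.
An optimal schedule: Nov 13→Reyes, Nov 14→Mbeki, Nov 15→Huang, Nov 16→Mbeki, Nov 17→Huang.
Total: 24 + 28 + 22 + 28 + 22 = $124.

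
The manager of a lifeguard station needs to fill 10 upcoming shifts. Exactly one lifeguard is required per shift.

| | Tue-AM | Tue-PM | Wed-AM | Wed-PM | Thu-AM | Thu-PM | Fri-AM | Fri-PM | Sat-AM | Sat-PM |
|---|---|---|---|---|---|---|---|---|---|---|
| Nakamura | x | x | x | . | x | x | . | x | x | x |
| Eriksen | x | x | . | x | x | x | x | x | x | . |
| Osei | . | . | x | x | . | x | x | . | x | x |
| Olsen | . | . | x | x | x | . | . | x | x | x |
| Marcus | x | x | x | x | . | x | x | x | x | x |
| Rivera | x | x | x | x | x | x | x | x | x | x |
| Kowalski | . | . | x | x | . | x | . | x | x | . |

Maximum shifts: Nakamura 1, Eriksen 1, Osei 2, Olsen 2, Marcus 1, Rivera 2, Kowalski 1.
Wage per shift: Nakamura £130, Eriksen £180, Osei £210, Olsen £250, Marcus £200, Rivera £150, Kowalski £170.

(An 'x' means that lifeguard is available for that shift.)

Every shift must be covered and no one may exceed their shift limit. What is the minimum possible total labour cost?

Picking the cheapest available lifeguard for each shift independently would cost £1340, but that ignores the shift limits.
An optimal schedule: Tue-AM→Nakamura, Tue-PM→Eriksen, Wed-AM→Olsen, Wed-PM→Marcus, Thu-AM→Olsen, Thu-PM→Rivera, Fri-AM→Osei, Fri-PM→Rivera, Sat-AM→Kowalski, Sat-PM→Osei.
Total: 130 + 180 + 250 + 200 + 250 + 150 + 210 + 150 + 170 + 210 = £1900.

£1900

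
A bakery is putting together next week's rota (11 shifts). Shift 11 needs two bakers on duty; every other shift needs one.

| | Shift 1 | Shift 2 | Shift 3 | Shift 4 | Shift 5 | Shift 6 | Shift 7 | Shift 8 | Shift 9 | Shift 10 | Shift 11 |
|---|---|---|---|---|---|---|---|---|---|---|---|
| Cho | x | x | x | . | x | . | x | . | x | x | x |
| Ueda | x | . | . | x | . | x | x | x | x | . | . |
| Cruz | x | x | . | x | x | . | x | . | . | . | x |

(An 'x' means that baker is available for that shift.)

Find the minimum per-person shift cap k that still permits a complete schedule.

4

With 3 bakers and 12 worker-slots to fill, someone must work at least ⌈12/3⌉ = 4 shifts, so k ≥ 4.
k = 4 works: Shift 1→Cruz, Shift 2→Cho, Shift 3→Cho, Shift 4→Ueda, Shift 5→Cruz, Shift 6→Ueda, Shift 7→Cruz, Shift 8→Ueda, Shift 9→Ueda, Shift 10→Cho, Shift 11→Cho+Cruz.
Loads: Cho 4, Ueda 4, Cruz 4 — all ≤ 4.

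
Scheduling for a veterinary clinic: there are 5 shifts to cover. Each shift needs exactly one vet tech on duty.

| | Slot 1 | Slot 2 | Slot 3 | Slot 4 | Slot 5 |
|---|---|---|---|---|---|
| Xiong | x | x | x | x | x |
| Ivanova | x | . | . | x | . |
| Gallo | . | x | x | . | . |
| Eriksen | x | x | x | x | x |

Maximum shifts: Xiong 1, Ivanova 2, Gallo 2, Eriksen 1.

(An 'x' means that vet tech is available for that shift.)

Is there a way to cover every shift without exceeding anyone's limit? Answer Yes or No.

One valid schedule: Slot 1→Ivanova, Slot 2→Gallo, Slot 3→Gallo, Slot 4→Ivanova, Slot 5→Xiong.
Loads: Xiong 1/1, Ivanova 2/2, Gallo 2/2, Eriksen 0/1 — all within limits.

Yes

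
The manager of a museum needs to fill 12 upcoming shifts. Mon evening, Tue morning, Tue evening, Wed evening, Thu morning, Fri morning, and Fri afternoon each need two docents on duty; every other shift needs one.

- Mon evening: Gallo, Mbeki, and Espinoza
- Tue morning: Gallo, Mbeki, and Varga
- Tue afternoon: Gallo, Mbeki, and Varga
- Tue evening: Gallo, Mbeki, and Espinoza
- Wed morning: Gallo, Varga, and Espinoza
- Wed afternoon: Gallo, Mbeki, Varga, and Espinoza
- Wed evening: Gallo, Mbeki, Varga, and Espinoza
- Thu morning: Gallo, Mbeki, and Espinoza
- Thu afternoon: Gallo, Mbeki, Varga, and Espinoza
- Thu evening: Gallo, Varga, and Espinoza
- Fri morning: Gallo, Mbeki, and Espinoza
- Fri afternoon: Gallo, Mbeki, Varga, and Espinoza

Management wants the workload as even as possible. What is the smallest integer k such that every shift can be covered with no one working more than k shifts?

With 4 docents and 19 worker-slots to fill, someone must work at least ⌈19/4⌉ = 5 shifts, so k ≥ 5.
k = 5 works: Mon evening→Gallo+Mbeki, Tue morning→Gallo+Mbeki, Tue afternoon→Gallo, Tue evening→Gallo+Mbeki, Wed morning→Gallo, Wed afternoon→Varga, Wed evening→Varga+Espinoza, Thu morning→Mbeki+Espinoza, Thu afternoon→Varga, Thu evening→Varga, Fri morning→Mbeki+Espinoza, Fri afternoon→Varga+Espinoza.
Loads: Gallo 5, Mbeki 5, Varga 5, Espinoza 4 — all ≤ 5.

5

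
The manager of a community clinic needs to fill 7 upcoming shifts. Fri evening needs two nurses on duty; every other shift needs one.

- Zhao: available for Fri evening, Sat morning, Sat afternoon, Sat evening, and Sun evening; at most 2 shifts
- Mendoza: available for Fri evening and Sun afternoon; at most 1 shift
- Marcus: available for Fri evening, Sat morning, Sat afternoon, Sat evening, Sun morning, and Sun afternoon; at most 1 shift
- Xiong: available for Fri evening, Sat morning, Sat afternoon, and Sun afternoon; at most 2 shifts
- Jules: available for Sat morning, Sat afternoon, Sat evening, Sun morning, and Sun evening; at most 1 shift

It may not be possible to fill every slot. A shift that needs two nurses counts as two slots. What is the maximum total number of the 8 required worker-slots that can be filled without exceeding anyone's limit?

Total capacity across all nurses is 2+1+1+2+1 = 7, and 8 slots are needed, so at most 7 can be filled.
An assignment achieving 7: Fri evening→Xiong, Sat morning→Xiong, Sat afternoon→Jules, Sat evening→Zhao, Sun morning→Marcus, Sun afternoon→Mendoza, Sun evening→Zhao.
Loads: Zhao 2/2, Mendoza 1/1, Marcus 1/1, Xiong 2/2, Jules 1/1.

7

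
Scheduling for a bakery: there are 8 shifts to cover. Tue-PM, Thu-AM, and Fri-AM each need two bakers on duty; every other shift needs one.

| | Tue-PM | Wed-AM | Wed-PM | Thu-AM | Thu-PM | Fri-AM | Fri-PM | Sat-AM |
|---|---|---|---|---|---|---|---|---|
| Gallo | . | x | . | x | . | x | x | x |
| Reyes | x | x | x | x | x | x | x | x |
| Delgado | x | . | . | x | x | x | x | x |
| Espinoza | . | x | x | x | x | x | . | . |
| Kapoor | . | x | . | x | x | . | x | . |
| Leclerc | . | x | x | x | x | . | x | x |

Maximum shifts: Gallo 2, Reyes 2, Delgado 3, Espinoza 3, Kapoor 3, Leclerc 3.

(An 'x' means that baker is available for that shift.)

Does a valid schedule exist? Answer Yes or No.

Yes

Tue-PM can only be covered by Reyes and Delgado, so that assignment is forced.
One valid schedule: Tue-PM→Reyes+Delgado, Wed-AM→Gallo, Wed-PM→Reyes, Thu-AM→Espinoza+Kapoor, Thu-PM→Delgado, Fri-AM→Delgado+Espinoza, Fri-PM→Kapoor, Sat-AM→Gallo.
Loads: Gallo 2/2, Reyes 2/2, Delgado 3/3, Espinoza 2/3, Kapoor 2/3, Leclerc 0/3 — all within limits.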